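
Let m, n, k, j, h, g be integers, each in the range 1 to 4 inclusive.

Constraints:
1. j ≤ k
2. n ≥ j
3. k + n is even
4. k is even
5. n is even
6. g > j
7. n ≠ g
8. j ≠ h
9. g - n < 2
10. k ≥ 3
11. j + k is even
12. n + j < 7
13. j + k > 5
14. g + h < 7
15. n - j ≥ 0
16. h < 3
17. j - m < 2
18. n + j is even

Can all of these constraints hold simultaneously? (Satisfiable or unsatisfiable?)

Setting (m, n, k, j, h, g) = (1, 4, 4, 2, 1, 3) satisfies everything: constraint 9: g - n = -1; constraint 12: n + j = 6, and the others follow.

Satisfiable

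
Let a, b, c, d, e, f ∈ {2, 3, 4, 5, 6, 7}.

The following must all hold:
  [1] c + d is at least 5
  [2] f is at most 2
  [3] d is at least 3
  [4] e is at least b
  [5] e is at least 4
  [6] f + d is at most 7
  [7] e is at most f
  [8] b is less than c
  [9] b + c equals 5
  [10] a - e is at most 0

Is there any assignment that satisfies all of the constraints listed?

From constraints 5 and 7: f ≥ e and e ≥ 4, so f ≥ 4. From constraint 2: f ≤ 2. But 2 < 4, so no value of f works.

Unsatisfiable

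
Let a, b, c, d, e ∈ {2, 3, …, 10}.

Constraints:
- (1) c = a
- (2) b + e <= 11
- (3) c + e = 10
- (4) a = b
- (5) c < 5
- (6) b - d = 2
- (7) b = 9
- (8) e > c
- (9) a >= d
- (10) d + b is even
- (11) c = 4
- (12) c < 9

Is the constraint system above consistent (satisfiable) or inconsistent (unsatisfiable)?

Unsatisfiable

Constraint 11 fixes c = 4 and constraint 7 fixes b = 9. Constraints 1 and 4 give c = a = b, so c = b. But 4 ≠ 9 — contradiction.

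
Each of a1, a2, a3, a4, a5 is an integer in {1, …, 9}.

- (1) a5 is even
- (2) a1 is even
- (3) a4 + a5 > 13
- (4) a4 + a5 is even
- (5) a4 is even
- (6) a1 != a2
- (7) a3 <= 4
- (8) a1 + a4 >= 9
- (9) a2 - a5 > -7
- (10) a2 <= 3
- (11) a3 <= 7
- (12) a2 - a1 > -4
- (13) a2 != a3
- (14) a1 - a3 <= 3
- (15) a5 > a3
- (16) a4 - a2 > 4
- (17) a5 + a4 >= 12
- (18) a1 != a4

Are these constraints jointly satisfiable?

Try a1 = 4, a2 = 1, a3 = 2, a4 = 8, a5 = 6.
Check constraint 3: a4 + a5 = 14; constraint 8: a1 + a4 = 12. The remaining constraints are straightforward to verify.

Satisfiable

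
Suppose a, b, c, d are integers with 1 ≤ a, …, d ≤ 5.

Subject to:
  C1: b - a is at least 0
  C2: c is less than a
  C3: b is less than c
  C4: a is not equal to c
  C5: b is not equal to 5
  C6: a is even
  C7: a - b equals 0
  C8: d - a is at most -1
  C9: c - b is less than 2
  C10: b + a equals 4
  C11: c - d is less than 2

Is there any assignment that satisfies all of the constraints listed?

Unsatisfiable

Constraints 1, 2, and 3 give c < a, a ≤ b, b < c. Chaining: c < a ≤ b < c, which forces c < c — impossible.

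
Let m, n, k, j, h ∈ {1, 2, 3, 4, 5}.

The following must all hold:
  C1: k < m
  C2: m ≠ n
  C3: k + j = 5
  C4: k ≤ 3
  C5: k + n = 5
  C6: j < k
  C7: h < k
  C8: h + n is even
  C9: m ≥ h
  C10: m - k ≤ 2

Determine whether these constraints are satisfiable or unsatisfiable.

Satisfiable

Setting (m, n, k, j, h) = (4, 2, 3, 2, 2) satisfies everything: constraint 3: k + j = 5; constraint 5: k + n = 5, and the others follow.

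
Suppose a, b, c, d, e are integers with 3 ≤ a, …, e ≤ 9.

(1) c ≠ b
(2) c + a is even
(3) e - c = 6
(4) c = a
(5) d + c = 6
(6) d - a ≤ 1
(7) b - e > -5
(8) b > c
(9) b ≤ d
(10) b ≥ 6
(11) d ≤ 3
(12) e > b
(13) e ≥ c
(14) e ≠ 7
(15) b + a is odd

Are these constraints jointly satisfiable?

Unsatisfiable

From constraint 10: b ≥ 6. From constraints 9 and 11: b ≤ d and d ≤ 3, so b ≤ 3. But 3 < 6, so no value of b works.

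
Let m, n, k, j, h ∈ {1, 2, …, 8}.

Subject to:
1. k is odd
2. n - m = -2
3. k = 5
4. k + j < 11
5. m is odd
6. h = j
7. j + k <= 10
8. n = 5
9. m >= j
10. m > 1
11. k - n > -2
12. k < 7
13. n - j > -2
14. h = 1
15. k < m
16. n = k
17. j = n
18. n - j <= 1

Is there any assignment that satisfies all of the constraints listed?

Constraint 14 fixes h = 1 and constraint 3 fixes k = 5. Constraints 6, 16, and 17 give h = j = n = k, so h = k. But 1 ≠ 5 — contradiction.

Unsatisfiable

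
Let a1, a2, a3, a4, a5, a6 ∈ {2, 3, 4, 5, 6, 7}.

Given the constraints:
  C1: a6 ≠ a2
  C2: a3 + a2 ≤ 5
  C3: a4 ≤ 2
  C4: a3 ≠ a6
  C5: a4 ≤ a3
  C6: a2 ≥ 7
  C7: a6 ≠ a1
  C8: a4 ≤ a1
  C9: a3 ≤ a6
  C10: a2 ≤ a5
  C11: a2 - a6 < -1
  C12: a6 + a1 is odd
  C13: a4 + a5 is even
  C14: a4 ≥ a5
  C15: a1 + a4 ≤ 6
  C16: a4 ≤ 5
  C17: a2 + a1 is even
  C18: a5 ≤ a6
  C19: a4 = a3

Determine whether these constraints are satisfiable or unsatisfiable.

Unsatisfiable

From constraints 6 and 10: a5 ≥ a2 and a2 ≥ 7, so a5 ≥ 7. From constraints 3 and 14: a5 ≤ a4 and a4 ≤ 2, so a5 ≤ 2. But 2 < 7, so no value of a5 works.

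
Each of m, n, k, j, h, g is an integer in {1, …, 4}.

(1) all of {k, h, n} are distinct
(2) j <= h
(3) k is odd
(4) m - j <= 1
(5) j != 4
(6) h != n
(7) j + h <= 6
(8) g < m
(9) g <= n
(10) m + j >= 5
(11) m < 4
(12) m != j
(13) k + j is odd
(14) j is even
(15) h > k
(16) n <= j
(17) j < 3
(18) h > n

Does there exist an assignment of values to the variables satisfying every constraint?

Take m = 3, n = 2, k = 1, j = 2, h = 3, g = 2. Then constraint 4: m - j = 1; constraint 7: j + h = 5; constraint 10: m + j = 5, and every other listed constraint is also met.

Satisfiable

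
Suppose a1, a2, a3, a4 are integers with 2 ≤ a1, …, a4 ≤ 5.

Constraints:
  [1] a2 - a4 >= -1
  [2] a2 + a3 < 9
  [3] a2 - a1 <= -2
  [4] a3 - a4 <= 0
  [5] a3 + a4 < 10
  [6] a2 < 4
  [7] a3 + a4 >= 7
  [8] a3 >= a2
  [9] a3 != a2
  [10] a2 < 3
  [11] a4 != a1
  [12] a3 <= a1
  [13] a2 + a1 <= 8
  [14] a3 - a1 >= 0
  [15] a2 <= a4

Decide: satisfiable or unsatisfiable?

Unsatisfiable

Constraints 1, 3, 4, and 14 give a4 − a3 ≥ 0, a3 − a1 ≥ 0, a1 − a2 ≥ 2, a2 − a4 ≥ -1.
Adding all 4 inequalities: the left sides telescope to 0, and the right sides sum to 0 + 0 + 2 + (-1) = 1. So 0 ≥ 1, which is false.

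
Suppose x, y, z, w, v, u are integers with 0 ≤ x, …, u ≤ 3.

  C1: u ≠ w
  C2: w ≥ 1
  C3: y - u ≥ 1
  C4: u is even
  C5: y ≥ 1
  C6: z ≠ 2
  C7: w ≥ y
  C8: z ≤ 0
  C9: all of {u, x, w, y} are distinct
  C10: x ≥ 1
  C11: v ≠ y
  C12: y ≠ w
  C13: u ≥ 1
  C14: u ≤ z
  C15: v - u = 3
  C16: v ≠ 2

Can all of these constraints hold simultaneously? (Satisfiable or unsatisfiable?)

Unsatisfiable

Constraints 2, 5, 10, and 13 confine each of u, x, w, y to the 3 values {1, …, 3} (the domain already gives each ≤ 3).
Constraint 9 requires all 4 of them to be distinct, but only 3 values are available — impossible by the pigeonhole principle.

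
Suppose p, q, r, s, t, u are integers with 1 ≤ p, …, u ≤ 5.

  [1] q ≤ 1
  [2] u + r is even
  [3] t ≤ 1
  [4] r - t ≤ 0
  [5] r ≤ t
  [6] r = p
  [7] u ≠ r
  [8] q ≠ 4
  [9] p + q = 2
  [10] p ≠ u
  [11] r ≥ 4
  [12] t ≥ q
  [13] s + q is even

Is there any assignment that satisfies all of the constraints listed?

From constraints 5 and 11: t ≥ r and r ≥ 4, so t ≥ 4. From constraint 3: t ≤ 1. But 1 < 4, so no value of t works.

Unsatisfiable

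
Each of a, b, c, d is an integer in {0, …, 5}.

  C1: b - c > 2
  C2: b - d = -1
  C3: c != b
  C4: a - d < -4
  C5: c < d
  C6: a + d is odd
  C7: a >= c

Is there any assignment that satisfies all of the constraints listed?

Try a = 0, b = 4, c = 0, d = 5.
Check constraint 1: b - c = 4; constraint 2: b - d = -1; constraint 4: a - d = -5. The remaining constraints are straightforward to verify.

Satisfiable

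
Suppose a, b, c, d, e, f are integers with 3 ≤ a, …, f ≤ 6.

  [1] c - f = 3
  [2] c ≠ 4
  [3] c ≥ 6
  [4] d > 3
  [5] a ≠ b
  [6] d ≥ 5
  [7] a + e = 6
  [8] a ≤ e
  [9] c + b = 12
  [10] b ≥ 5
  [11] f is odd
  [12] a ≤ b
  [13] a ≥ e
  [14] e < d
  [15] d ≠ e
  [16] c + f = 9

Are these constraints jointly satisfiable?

Try a = 3, b = 6, c = 6, d = 6, e = 3, f = 3.
Check constraint 1: c - f = 3; constraint 7: a + e = 6. The remaining constraints are straightforward to verify.

Satisfiable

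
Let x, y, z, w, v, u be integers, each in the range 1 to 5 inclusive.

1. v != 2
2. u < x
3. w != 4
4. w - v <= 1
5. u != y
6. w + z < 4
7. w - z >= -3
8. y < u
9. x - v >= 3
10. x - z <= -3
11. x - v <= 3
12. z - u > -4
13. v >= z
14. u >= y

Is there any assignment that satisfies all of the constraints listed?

Unsatisfiable

Constraints 4, 7, 9, and 10 give x − v ≥ 3, v − w ≥ -1, w − z ≥ -3, z − x ≥ 3.
Adding all 4 inequalities: the left sides telescope to 0, and the right sides sum to 3 + (-1) + (-3) + 3 = 2. So 0 ≥ 2, which is false.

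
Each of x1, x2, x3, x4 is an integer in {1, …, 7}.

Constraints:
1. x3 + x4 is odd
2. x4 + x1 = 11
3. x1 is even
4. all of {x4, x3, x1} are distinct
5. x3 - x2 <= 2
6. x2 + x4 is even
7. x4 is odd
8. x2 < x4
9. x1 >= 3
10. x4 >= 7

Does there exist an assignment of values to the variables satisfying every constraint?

Satisfiable

The assignment x1 = 4, x2 = 3, x3 = 2, x4 = 7 works:
  constraint 2 holds since x4 + x1 = 11.
  constraint 4 holds since values 7, 2, 4 are distinct.
  constraint 5 holds since x3 - x2 = -1.
The rest check out directly.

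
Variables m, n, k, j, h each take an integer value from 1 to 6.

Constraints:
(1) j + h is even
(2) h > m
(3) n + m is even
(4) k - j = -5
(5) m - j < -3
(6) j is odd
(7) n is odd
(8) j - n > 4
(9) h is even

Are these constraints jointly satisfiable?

Unsatisfiable

Constraint 6 makes j odd and constraint 9 makes h even, so j + h must be odd. Constraint 1 says j + h is even — contradiction.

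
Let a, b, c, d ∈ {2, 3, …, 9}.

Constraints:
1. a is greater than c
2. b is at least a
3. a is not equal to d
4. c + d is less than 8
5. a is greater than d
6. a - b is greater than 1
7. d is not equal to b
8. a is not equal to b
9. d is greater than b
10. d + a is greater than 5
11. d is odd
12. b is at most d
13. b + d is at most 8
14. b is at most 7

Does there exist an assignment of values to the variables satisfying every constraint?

Unsatisfiable

Constraints 2, 5, and 9 give b < d, d < a, a ≤ b. Chaining: b < d < a ≤ b, which forces b < b — impossible.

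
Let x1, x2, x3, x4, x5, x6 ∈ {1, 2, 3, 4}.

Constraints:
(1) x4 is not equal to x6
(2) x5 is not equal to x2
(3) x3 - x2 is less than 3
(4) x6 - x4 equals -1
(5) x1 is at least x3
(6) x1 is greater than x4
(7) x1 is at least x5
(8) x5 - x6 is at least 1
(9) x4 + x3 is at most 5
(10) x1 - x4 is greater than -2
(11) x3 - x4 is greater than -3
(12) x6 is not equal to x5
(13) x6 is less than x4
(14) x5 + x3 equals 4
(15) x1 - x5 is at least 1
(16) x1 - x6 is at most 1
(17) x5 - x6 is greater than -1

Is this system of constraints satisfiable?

Constraints 8, 15, and 16 give x6 − x1 ≥ -1, x1 − x5 ≥ 1, x5 − x6 ≥ 1.
Adding all 3 inequalities: the left sides telescope to 0, and the right sides sum to (-1) + 1 + 1 = 1. So 0 ≥ 1, which is false.

Unsatisfiable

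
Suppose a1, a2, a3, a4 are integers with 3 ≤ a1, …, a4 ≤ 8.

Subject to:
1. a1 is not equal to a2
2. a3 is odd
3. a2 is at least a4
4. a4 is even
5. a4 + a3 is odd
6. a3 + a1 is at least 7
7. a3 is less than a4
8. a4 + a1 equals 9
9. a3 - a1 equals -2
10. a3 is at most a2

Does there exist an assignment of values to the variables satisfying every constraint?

Satisfiable

Take a1 = 5, a2 = 4, a3 = 3, a4 = 4. Then constraint 6: a3 + a1 = 8; constraint 8: a4 + a1 = 9, and every other listed constraint is also met.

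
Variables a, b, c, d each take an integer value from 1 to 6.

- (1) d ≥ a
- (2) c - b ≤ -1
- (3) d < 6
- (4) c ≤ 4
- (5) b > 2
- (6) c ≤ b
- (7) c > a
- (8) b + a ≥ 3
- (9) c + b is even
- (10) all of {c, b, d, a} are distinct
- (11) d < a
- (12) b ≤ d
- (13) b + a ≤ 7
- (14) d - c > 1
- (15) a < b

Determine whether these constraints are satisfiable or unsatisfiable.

Constraints 2, 7, 11, and 12 give a < c, c < b, b ≤ d, d < a. Chaining: a < c < b ≤ d < a, which forces a < a — impossible.

Unsatisfiable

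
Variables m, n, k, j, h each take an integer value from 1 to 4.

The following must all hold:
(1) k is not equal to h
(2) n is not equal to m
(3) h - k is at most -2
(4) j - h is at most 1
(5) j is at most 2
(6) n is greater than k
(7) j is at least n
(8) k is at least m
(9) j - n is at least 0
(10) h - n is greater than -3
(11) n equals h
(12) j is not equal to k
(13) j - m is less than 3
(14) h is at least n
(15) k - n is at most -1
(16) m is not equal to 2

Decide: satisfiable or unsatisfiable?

Unsatisfiable

Constraints 3, 4, 9, and 15 give n − k ≥ 1, k − h ≥ 2, h − j ≥ -1, j − n ≥ 0.
Adding all 4 inequalities: the left sides telescope to 0, and the right sides sum to 1 + 2 + (-1) + 0 = 2. So 0 ≥ 2, which is false.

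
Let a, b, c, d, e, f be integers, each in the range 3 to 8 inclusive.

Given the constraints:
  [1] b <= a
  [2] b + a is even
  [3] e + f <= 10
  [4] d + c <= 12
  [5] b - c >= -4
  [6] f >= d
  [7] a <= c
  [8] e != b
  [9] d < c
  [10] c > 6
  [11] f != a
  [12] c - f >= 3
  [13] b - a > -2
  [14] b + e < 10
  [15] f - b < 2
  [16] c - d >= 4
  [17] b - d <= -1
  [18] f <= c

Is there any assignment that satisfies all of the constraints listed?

Constraints 5, 16, and 17 give c − d ≥ 4, d − b ≥ 1, b − c ≥ -4.
Adding all 3 inequalities: the left sides telescope to 0, and the right sides sum to 4 + 1 + (-4) = 1. So 0 ≥ 1, which is false.

Unsatisfiable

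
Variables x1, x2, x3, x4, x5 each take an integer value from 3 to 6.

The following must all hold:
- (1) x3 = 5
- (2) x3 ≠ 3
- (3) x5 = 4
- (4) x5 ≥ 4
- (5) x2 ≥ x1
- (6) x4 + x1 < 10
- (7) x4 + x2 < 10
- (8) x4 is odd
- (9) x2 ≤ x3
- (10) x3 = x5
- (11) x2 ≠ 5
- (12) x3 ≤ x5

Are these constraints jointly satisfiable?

Unsatisfiable

Constraint 1 fixes x3 = 5 and constraint 3 fixes x5 = 4, but constraint 10 requires x3 = x5. Since 5 ≠ 4, contradiction.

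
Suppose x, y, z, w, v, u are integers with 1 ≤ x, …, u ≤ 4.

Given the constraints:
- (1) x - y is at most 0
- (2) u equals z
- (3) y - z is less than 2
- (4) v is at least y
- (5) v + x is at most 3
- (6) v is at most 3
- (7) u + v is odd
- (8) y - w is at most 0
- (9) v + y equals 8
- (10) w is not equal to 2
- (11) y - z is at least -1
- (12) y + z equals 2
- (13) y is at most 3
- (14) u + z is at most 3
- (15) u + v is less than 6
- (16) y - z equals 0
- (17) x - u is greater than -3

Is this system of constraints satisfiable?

Unsatisfiable

From constraint 6: v ≤ 3. From constraint 13: y ≤ 3. Hence v + y ≤ 6. But constraint 9 requires v + y = 8, and 8 > 6. Contradiction.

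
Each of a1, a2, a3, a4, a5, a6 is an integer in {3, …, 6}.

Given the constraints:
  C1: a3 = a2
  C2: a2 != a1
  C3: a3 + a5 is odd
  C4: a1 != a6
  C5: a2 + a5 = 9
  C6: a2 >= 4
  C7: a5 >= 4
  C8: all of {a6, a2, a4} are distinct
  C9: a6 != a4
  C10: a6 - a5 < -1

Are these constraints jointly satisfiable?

Satisfiable

The assignment a1 = 5, a2 = 4, a3 = 4, a4 = 5, a5 = 5, a6 = 3 works:
  constraint 5 holds since a2 + a5 = 9.
  constraint 10 holds since a6 - a5 = -2.
The rest check out directly.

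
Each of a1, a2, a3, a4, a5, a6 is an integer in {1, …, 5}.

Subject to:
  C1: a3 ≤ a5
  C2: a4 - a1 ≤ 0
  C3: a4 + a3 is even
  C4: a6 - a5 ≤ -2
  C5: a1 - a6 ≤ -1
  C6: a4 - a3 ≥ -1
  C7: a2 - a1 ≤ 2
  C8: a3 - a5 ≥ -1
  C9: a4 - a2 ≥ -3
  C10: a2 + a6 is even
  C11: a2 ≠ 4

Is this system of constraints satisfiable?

Constraints 2, 4, 5, 6, and 8 give a5 − a6 ≥ 2, a6 − a1 ≥ 1, a1 − a4 ≥ 0, a4 − a3 ≥ -1, a3 − a5 ≥ -1.
Adding all 5 inequalities: the left sides telescope to 0, and the right sides sum to 2 + 1 + 0 + (-1) + (-1) = 1. So 0 ≥ 1, which is false.

Unsatisfiable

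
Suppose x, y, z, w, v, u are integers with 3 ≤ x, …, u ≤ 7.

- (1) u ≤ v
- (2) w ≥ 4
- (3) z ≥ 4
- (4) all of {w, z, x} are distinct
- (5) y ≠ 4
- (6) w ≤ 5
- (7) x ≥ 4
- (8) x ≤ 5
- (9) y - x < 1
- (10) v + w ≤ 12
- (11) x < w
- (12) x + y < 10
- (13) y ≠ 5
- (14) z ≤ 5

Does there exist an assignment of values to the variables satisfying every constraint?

Unsatisfiable

Constraints 2, 3, 6, 7, 8, and 14 confine each of w, z, x to the 2 values {4, 5}.
Constraint 4 requires all 3 of them to be distinct, but only 2 values are available — impossible by the pigeonhole principle.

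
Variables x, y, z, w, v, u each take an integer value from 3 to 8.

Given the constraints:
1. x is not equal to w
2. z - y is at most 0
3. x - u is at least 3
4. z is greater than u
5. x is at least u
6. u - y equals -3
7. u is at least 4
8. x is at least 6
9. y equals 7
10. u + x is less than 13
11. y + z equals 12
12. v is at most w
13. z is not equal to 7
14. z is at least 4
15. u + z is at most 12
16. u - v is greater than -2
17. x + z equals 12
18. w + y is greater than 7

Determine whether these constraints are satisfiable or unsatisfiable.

One satisfying assignment is x = 7, y = 7, z = 5, w = 3, v = 3, u = 4.
For the less obvious constraints — constraint 2: z - y = -2; constraint 3: x - u = 3 — and the others hold by inspection.

Satisfiable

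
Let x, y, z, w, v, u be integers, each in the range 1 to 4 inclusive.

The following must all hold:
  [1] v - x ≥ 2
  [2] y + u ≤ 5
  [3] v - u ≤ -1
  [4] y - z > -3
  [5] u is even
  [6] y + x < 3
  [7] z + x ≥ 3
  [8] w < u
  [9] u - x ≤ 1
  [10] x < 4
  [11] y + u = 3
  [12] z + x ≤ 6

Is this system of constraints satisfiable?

Constraints 1, 3, and 9 give v − x ≥ 2, x − u ≥ -1, u − v ≥ 1.
Adding all 3 inequalities: the left sides telescope to 0, and the right sides sum to 2 + (-1) + 1 = 2. So 0 ≥ 2, which is false.

Unsatisfiable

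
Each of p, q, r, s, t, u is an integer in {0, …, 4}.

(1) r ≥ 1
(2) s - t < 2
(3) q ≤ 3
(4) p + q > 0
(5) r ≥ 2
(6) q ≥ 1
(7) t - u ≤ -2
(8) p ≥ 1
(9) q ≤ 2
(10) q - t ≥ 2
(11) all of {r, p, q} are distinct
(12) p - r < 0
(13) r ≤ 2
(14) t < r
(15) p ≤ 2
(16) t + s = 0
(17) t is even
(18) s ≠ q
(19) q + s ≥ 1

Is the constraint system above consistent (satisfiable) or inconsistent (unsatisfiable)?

Constraints 1, 6, 8, 9, 13, and 15 confine each of r, p, q to the 2 values {1, 2}.
Constraint 11 requires all 3 of them to be distinct, but only 2 values are available — impossible by the pigeonhole principle.

Unsatisfiable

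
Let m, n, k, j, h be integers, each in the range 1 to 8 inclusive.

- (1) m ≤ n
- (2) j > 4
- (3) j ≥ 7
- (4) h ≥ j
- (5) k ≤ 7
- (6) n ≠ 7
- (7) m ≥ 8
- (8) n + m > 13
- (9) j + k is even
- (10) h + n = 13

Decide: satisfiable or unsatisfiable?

From constraints 3 and 4: h ≥ j ≥ 7. From constraints 1 and 7: n ≥ m ≥ 8. Hence h + n ≥ 15. But constraint 10 requires h + n = 13, and 13 < 15. Contradiction.

Unsatisfiable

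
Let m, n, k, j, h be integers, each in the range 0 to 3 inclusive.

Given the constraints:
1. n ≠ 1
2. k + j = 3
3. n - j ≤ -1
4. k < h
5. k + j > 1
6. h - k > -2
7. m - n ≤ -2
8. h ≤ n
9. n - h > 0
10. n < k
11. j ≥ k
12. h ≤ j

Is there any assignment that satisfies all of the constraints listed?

Unsatisfiable

Constraints 4, 9, and 10 give n < k, k < h, h < n. Chaining: n < k < h < n, which forces n < n — impossible.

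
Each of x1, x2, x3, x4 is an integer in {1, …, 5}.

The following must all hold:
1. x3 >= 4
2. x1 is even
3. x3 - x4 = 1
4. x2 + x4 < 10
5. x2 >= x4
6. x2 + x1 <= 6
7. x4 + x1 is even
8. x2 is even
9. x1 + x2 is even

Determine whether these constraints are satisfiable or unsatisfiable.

Satisfiable

One satisfying assignment is x1 = 2, x2 = 4, x3 = 5, x4 = 4.
For the less obvious constraints — constraint 3: x3 - x4 = 1; constraint 4: x2 + x4 = 8; constraint 6: x2 + x1 = 6 — and the others hold by inspection.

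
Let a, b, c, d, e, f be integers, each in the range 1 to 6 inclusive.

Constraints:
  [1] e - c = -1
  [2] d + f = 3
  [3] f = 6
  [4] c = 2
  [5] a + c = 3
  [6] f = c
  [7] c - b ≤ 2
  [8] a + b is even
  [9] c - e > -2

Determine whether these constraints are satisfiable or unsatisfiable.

Constraint 3 fixes f = 6 and constraint 4 fixes c = 2, but constraint 6 requires f = c. Since 6 ≠ 2, contradiction.

Unsatisfiable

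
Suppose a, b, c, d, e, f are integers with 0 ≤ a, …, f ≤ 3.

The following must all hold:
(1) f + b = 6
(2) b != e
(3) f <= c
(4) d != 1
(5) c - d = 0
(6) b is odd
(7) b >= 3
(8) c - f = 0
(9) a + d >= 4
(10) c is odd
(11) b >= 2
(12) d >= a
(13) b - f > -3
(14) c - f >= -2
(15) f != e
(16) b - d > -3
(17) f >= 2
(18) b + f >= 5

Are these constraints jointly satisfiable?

Satisfiable

Try a = 2, b = 3, c = 3, d = 3, e = 0, f = 3.
Check constraint 1: f + b = 6; constraint 5: c - d = 0. The remaining constraints are straightforward to verify.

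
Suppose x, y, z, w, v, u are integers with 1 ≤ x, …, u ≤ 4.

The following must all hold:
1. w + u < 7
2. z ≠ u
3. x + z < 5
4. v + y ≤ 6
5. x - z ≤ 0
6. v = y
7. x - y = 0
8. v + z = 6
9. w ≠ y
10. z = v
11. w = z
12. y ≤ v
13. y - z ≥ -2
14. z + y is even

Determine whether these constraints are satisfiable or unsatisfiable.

From constraints 6, 10, and 11, w = z = v = y, so w = y. But constraint 9 says w ≠ y. Contradiction.

Unsatisfiable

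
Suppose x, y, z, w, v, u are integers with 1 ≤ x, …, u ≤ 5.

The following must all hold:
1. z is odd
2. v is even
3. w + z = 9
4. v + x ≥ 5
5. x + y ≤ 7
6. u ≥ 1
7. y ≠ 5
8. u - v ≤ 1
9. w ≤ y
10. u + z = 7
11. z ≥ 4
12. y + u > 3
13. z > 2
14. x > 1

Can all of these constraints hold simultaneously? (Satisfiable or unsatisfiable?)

Setting (x, y, z, w, v, u) = (3, 4, 5, 4, 4, 2) satisfies everything: constraint 3: w + z = 9; constraint 4: v + x = 7; constraint 5: x + y = 7, and the others follow.

Satisfiable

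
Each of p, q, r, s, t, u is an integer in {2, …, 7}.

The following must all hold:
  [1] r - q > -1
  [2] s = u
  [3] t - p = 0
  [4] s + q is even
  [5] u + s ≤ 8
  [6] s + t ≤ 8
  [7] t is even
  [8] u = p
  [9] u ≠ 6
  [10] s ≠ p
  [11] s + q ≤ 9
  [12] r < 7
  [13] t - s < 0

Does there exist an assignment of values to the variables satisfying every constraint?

Unsatisfiable

From constraints 2 and 8, s = u = p, so s = p. But constraint 10 says s ≠ p. Contradiction.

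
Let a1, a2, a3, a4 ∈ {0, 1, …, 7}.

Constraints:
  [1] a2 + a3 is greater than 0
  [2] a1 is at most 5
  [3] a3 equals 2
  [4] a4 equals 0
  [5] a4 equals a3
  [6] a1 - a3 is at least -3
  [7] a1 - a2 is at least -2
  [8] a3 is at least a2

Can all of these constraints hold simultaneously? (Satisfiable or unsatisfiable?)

Constraint 4 fixes a4 = 0 and constraint 3 fixes a3 = 2, but constraint 5 requires a4 = a3. Since 0 ≠ 2, contradiction.

Unsatisfiable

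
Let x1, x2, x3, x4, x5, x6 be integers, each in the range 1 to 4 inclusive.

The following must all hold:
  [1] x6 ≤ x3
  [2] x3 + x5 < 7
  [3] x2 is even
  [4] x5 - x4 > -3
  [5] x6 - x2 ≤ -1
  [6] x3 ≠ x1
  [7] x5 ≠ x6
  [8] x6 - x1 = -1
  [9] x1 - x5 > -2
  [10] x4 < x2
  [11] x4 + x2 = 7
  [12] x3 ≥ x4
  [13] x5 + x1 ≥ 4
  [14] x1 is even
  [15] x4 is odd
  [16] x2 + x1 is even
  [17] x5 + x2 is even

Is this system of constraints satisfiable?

Satisfiable

Setting (x1, x2, x3, x4, x5, x6) = (2, 4, 3, 3, 2, 1) satisfies everything: constraint 2: x3 + x5 = 5; constraint 4: x5 - x4 = -1, and the others follow.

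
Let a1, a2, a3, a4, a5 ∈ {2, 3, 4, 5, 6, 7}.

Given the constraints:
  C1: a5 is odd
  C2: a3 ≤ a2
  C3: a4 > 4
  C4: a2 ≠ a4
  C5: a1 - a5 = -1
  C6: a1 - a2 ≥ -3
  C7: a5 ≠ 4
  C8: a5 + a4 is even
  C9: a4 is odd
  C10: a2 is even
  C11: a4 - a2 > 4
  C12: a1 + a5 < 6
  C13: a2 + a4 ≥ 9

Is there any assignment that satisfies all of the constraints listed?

Take a1 = 2, a2 = 2, a3 = 2, a4 = 7, a5 = 3. Then constraint 5: a1 - a5 = -1; constraint 6: a1 - a2 = 0, and every other listed constraint is also met.

Satisfiable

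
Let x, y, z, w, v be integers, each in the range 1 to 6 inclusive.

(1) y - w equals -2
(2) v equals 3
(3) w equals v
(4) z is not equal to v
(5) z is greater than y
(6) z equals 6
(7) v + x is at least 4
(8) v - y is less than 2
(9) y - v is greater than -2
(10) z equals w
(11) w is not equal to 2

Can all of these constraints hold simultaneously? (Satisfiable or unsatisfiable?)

Unsatisfiable

Constraint 6 fixes z = 6 and constraint 2 fixes v = 3. Constraints 3 and 10 give z = w = v, so z = v. But 6 ≠ 3 — contradiction.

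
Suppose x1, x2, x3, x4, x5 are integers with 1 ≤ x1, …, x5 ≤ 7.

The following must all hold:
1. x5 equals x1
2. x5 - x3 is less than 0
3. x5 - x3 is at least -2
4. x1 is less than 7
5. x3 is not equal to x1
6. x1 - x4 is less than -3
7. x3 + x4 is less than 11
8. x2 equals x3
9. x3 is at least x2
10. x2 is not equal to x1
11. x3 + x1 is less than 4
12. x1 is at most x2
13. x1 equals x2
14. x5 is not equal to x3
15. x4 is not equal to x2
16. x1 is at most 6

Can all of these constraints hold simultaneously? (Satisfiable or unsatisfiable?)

Unsatisfiable

From constraints 1, 8, and 13, x5 = x1 = x2 = x3, so x5 = x3. But constraint 14 says x5 ≠ x3. Contradiction.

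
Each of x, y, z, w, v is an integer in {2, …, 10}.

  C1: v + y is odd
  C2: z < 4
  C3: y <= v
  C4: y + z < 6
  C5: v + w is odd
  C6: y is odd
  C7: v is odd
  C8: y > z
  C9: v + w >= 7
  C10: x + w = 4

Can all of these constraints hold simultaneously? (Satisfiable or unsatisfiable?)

Constraint 7 makes v odd and constraint 6 makes y odd, so v + y must be even. Constraint 1 says v + y is odd — contradiction.

Unsatisfiable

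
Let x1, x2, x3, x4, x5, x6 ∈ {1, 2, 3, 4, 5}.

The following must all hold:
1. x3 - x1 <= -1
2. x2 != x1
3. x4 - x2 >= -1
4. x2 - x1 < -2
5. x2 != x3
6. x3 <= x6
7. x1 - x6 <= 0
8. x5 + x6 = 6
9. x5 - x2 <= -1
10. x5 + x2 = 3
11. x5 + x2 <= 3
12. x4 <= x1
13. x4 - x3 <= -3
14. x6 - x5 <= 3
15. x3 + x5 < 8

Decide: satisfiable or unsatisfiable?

Constraints 1, 3, 7, 9, 13, and 14 give x5 − x6 ≥ -3, x6 − x1 ≥ 0, x1 − x3 ≥ 1, x3 − x4 ≥ 3, x4 − x2 ≥ -1, x2 − x5 ≥ 1.
Adding all 6 inequalities: the left sides telescope to 0, and the right sides sum to (-3) + 0 + 1 + 3 + (-1) + 1 = 1. So 0 ≥ 1, which is false.

Unsatisfiable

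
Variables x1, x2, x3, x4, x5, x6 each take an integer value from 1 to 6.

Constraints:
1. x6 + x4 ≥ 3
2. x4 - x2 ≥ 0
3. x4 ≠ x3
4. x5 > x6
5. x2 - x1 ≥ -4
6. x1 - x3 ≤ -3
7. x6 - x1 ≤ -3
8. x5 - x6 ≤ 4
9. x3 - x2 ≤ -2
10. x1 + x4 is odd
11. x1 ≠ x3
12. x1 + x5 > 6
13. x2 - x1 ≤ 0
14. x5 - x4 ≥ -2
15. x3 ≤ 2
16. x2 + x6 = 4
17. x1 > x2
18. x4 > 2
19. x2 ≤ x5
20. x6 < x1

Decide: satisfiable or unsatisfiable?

Unsatisfiable

Constraints 2, 6, 7, 8, 9, and 14 give x1 − x6 ≥ 3, x6 − x5 ≥ -4, x5 − x4 ≥ -2, x4 − x2 ≥ 0, x2 − x3 ≥ 2, x3 − x1 ≥ 3.
Adding all 6 inequalities: the left sides telescope to 0, and the right sides sum to 3 + (-4) + (-2) + 0 + 2 + 3 = 2. So 0 ≥ 2, which is false.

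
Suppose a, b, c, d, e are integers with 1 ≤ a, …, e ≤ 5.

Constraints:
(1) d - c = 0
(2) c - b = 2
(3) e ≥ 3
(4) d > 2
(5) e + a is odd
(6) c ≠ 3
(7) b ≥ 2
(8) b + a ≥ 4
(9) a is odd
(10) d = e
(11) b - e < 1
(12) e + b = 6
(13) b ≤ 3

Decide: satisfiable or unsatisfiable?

Satisfiable

Try a = 5, b = 2, c = 4, d = 4, e = 4.
Check constraint 1: d - c = 0; constraint 2: c - b = 2; constraint 8: b + a = 7. The remaining constraints are straightforward to verify.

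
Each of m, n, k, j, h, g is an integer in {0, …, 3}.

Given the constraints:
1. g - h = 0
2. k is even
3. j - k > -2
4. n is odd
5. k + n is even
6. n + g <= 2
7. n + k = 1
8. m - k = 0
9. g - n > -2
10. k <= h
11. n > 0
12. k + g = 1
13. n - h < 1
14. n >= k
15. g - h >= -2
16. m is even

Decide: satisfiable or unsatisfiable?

Unsatisfiable

Constraint 2 makes k even and constraint 4 makes n odd, so k + n must be odd. Constraint 5 says k + n is even — contradiction.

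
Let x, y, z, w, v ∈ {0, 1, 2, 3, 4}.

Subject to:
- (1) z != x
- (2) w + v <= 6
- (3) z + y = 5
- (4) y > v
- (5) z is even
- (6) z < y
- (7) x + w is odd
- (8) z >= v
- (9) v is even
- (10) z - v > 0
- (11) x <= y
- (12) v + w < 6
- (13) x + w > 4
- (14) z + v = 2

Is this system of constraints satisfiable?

Try x = 3, y = 3, z = 2, w = 4, v = 0.
Check constraint 2: w + v = 4; constraint 3: z + y = 5. The remaining constraints are straightforward to verify.

Satisfiable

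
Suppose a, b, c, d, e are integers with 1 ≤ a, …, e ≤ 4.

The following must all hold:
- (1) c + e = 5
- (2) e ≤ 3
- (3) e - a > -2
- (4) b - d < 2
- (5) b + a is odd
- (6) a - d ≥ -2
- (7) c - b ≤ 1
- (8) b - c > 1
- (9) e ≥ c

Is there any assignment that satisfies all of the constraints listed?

Satisfiable

Take a = 3, b = 4, c = 2, d = 3, e = 3. Then constraint 1: c + e = 5; constraint 3: e - a = 0; constraint 4: b - d = 1, and every other listed constraint is also met.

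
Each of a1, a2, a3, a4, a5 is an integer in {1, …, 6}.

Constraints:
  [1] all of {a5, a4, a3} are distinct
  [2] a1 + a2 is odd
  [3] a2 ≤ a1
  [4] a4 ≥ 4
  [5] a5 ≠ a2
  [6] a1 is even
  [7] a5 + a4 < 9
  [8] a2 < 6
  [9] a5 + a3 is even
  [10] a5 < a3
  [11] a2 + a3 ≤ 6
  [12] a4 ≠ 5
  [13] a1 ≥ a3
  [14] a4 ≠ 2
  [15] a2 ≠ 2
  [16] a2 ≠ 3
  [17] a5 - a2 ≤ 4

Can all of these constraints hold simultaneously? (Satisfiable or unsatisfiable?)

Satisfiable

Take a1 = 6, a2 = 1, a3 = 5, a4 = 4, a5 = 3. Then constraint 7: a5 + a4 = 7; constraint 11: a2 + a3 = 6; constraint 17: a5 - a2 = 2, and every other listed constraint is also met.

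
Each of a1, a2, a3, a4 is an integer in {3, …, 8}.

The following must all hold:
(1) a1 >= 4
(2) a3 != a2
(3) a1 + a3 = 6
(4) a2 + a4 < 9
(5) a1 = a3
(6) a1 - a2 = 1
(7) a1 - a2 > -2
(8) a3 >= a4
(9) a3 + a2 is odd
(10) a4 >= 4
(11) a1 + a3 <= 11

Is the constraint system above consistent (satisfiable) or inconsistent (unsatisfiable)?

From constraint 1: a1 ≥ 4. From constraints 8 and 10: a3 ≥ a4 ≥ 4. Hence a1 + a3 ≥ 8. But constraint 3 requires a1 + a3 = 6, and 6 < 8. Contradiction.

Unsatisfiable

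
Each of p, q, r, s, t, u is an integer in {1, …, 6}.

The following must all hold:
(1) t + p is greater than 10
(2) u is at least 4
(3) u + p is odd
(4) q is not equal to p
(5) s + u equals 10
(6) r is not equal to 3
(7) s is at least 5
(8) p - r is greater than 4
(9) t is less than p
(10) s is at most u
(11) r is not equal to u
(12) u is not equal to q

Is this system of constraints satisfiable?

Satisfiable

Try p = 6, q = 3, r = 1, s = 5, t = 5, u = 5.
Check constraint 1: t + p = 11; constraint 5: s + u = 10. The remaining constraints are straightforward to verify.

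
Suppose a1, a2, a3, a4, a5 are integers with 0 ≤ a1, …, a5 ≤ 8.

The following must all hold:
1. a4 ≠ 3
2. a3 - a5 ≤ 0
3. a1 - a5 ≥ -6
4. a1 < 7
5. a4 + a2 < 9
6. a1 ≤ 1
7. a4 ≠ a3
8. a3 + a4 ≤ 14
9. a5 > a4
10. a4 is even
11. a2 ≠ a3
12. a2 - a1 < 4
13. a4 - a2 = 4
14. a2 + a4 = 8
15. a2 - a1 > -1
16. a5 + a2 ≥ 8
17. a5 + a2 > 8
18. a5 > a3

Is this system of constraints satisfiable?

Try a1 = 1, a2 = 2, a3 = 5, a4 = 6, a5 = 7.
Check constraint 2: a3 - a5 = -2; constraint 3: a1 - a5 = -6. The remaining constraints are straightforward to verify.

Satisfiable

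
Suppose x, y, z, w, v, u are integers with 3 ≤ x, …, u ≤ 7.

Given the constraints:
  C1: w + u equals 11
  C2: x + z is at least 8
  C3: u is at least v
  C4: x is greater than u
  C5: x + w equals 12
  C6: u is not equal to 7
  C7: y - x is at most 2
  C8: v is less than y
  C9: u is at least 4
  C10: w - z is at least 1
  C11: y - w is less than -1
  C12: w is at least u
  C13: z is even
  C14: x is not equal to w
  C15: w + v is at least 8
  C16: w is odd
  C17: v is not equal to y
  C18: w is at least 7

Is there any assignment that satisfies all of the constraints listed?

Try x = 5, y = 5, z = 4, w = 7, v = 3, u = 4.
Check constraint 1: w + u = 11; constraint 2: x + z = 9. The remaining constraints are straightforward to verify.

Satisfiable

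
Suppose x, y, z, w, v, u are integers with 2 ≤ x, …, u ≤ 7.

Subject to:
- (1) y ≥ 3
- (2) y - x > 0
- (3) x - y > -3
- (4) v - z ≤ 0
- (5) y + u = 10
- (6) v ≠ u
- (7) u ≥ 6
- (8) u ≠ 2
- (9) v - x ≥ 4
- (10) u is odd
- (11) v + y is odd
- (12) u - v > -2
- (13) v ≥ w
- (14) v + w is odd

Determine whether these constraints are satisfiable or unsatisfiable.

Setting (x, y, z, w, v, u) = (2, 3, 6, 5, 6, 7) satisfies everything: constraint 2: y - x = 1; constraint 3: x - y = -1; constraint 4: v - z = 0, and the others follow.

Satisfiable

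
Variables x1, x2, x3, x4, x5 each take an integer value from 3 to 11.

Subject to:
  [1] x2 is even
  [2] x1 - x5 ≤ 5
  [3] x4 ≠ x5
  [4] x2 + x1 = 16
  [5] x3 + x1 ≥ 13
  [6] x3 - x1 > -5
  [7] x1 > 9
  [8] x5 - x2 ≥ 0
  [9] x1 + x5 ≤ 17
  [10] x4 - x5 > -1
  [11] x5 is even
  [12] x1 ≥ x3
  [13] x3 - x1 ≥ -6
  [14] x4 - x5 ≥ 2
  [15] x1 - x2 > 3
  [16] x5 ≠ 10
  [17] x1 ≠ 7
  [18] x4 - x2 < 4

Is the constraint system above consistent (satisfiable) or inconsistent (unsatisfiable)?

The assignment x1 = 10, x2 = 6, x3 = 6, x4 = 8, x5 = 6 works:
  constraint 2 holds since x1 - x5 = 4.
  constraint 4 holds since x2 + x1 = 16.
The rest check out directly.

Satisfiable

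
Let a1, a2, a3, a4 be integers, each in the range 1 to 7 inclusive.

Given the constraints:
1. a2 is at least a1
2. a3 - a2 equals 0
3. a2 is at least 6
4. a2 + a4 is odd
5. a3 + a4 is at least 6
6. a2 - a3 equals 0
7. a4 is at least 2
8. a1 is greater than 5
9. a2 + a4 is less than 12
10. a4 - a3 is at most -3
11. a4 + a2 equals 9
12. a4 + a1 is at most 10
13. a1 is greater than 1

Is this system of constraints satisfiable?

Take a1 = 6, a2 = 7, a3 = 7, a4 = 2. Then constraint 2: a3 - a2 = 0; constraint 5: a3 + a4 = 9; constraint 6: a2 - a3 = 0, and every other listed constraint is also met.

Satisfiable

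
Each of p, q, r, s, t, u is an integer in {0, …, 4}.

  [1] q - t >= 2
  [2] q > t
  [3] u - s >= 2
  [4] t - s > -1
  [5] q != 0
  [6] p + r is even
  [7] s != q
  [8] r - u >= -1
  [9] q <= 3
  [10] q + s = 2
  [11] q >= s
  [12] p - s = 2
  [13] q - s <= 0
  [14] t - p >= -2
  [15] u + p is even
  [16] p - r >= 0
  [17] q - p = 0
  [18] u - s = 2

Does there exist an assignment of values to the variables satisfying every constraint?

Constraints 1, 3, 8, 13, 14, and 16 give q − t ≥ 2, t − p ≥ -2, p − r ≥ 0, r − u ≥ -1, u − s ≥ 2, s − q ≥ 0.
Adding all 6 inequalities: the left sides telescope to 0, and the right sides sum to 2 + (-2) + 0 + (-1) + 2 + 0 = 1. So 0 ≥ 1, which is false.

Unsatisfiable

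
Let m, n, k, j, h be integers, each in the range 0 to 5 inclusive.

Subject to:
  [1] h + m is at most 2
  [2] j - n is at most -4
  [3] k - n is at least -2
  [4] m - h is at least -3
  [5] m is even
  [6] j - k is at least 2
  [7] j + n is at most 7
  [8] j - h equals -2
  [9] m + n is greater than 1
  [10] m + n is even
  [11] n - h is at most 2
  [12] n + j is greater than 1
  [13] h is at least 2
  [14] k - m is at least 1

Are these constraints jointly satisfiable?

Unsatisfiable

Constraints 2, 4, 6, 11, and 14 give j − k ≥ 2, k − m ≥ 1, m − h ≥ -3, h − n ≥ -2, n − j ≥ 4.
Adding all 5 inequalities: the left sides telescope to 0, and the right sides sum to 2 + 1 + (-3) + (-2) + 4 = 2. So 0 ≥ 2, which is false.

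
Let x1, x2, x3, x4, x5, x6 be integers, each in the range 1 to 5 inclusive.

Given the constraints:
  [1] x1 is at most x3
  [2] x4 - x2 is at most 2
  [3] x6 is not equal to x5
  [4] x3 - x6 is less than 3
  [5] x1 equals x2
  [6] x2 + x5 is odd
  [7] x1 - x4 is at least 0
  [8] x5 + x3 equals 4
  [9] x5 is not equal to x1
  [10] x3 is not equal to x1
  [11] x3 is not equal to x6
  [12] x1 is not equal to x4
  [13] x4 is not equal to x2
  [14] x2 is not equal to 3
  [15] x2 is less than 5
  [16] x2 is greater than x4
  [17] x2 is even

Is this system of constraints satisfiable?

Setting (x1, x2, x3, x4, x5, x6) = (2, 2, 3, 1, 1, 2) satisfies everything: constraint 2: x4 - x2 = -1; constraint 4: x3 - x6 = 1; constraint 7: x1 - x4 = 1, and the others follow.

Satisfiable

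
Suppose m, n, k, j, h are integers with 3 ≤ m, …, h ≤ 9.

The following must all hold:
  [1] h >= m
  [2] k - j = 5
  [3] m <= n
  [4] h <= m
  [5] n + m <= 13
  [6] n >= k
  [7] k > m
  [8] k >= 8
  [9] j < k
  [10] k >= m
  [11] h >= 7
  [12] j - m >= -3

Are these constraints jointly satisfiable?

Unsatisfiable

From constraints 6 and 8: n ≥ k ≥ 8. From constraints 4 and 11: m ≥ h ≥ 7. Hence n + m ≥ 15. But constraint 5 requires n + m ≤ 13, and 13 < 15. Contradiction.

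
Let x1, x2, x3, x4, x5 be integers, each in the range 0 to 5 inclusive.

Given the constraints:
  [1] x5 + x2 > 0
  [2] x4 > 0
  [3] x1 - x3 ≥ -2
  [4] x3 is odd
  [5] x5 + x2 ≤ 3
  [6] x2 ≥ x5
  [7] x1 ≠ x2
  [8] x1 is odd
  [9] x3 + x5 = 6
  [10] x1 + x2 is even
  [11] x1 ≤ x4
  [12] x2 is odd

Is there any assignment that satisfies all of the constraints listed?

Satisfiable

Setting (x1, x2, x3, x4, x5) = (5, 1, 5, 5, 1) satisfies everything: constraint 1: x5 + x2 = 2; constraint 3: x1 - x3 = 0, and the others follow.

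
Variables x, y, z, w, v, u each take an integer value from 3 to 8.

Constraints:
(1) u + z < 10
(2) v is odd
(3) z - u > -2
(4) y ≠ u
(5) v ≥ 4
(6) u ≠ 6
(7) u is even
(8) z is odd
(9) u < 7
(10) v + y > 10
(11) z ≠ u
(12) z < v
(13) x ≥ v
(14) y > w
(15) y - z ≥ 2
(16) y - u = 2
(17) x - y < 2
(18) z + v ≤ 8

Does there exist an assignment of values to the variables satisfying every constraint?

Take x = 5, y = 6, z = 3, w = 5, v = 5, u = 4. Then constraint 1: u + z = 7; constraint 3: z - u = -1, and every other listed constraint is also met.

Satisfiable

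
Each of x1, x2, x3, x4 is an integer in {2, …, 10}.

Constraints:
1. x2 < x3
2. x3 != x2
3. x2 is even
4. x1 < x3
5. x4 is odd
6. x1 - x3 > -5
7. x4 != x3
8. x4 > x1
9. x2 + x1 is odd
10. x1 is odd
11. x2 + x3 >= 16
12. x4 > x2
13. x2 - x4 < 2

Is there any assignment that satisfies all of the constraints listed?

Satisfiable

Setting (x1, x2, x3, x4) = (7, 8, 10, 9) satisfies everything: constraint 6: x1 - x3 = -3; constraint 11: x2 + x3 = 18; constraint 13: x2 - x4 = -1, and the others follow.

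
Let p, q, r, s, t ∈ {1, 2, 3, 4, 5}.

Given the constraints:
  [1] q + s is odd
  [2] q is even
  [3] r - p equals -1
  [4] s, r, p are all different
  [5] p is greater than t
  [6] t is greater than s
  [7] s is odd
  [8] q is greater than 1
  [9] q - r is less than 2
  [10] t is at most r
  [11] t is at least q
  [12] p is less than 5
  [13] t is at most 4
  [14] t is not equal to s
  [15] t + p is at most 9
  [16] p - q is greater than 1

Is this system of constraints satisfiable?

Satisfiable

The assignment p = 4, q = 2, r = 3, s = 1, t = 3 works:
  constraint 3 holds since r - p = -1.
  constraint 9 holds since q - r = -1.
The rest check out directly.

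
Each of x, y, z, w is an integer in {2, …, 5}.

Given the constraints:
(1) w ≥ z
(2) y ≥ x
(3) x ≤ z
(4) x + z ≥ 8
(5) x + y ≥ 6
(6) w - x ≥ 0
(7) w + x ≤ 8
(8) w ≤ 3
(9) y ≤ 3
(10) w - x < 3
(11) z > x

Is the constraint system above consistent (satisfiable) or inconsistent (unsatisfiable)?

From constraints 2 and 9: x ≤ y ≤ 3. From constraints 1 and 8: z ≤ w ≤ 3. Hence x + z ≤ 6. But constraint 4 requires x + z ≥ 8, and 8 > 6. Contradiction.

Unsatisfiable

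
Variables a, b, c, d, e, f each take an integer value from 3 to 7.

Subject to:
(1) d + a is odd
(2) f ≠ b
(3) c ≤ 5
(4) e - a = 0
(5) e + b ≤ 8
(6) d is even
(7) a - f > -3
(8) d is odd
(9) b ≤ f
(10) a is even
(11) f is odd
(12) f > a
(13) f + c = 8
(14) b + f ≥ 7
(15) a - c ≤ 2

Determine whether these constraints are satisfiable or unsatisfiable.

Unsatisfiable

Constraint 6 makes d even and constraint 10 makes a even, so d + a must be even. Constraint 1 says d + a is odd — contradiction.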